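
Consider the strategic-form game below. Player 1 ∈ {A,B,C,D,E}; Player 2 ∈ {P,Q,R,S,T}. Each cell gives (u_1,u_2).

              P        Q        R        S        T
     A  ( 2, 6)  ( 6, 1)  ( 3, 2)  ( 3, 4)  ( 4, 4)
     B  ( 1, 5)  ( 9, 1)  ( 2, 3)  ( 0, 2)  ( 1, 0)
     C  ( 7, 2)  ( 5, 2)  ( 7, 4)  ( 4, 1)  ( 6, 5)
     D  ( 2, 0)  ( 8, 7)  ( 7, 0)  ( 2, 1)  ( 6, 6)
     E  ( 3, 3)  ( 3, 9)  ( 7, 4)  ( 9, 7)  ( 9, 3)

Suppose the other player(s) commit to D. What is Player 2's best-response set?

u_2(P vs D) = 0
u_2(Q vs D) = 7
u_2(R vs D) = 0
u_2(S vs D) = 1
u_2(T vs D) = 6
max payoff 7 at {Q}

P2 best: {Q}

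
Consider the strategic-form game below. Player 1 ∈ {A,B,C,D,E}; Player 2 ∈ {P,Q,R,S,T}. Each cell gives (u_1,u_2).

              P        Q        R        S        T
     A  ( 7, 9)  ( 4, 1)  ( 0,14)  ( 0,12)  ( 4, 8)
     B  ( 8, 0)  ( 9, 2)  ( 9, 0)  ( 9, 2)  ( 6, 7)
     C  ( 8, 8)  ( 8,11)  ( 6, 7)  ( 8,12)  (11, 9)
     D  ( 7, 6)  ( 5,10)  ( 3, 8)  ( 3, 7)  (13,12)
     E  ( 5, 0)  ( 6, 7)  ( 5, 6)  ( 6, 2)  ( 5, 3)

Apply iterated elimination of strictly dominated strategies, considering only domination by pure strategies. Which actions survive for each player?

Survivors P1:{B,C,D} P2:{Q,S,T}

P1 drop A (B beats it: P:8>7 Q:9>4 R:9>0 S:9>0 T:6>4)
P1 drop E (B beats it: P:8>5 Q:9>6 R:9>5 S:9>6 T:6>5)
P2 drop P (Q beats it: B:2>0 C:11>8 D:10>6)
P2 drop R (Q beats it: B:2>0 C:11>7 D:10>8)
P1→{B,C,D} P2→{Q,S,T}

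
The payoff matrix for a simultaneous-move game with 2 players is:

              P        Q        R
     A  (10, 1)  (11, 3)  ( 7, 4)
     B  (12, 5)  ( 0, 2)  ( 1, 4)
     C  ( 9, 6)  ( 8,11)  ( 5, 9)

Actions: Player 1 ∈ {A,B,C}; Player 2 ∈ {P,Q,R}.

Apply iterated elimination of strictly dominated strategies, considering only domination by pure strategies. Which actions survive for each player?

Remaining: P1:{A,B} P2:{P,R}

P1 drop C (A beats it: P:10>9 Q:11>8 R:7>5)
P2 drop Q (R beats it: A:4>3 B:4>2)
P1→{A,B} P2→{P,R}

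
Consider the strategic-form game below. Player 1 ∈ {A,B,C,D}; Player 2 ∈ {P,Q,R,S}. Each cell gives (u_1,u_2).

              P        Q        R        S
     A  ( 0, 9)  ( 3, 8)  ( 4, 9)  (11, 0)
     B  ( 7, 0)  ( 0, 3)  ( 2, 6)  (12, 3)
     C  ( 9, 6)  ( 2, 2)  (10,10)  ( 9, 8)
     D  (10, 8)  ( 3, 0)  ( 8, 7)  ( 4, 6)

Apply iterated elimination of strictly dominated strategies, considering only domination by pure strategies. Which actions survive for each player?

P2 drop Q (R beats it: A:9>8 B:6>3 C:10>2 D:7>0)
P2 drop S (R beats it: A:9>0 B:6>3 C:10>8 D:7>6)
P1 drop A (C beats it: P:9>0 R:10>4)
P1 drop B (C beats it: P:9>7 R:10>2)
P1→{C,D} P2→{P,R}

Remaining: P1:{C,D} P2:{P,R}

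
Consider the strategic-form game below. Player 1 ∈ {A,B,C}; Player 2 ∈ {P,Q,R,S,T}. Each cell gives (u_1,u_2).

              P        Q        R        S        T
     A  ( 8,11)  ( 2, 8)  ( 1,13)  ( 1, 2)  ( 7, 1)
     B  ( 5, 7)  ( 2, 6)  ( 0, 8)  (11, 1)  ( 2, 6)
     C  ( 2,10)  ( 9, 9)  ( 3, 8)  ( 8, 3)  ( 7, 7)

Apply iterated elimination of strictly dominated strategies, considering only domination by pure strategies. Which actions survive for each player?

Survivors P1:{A,C} P2:{P,R}

P2 drop Q (P beats it: A:11>8 B:7>6 C:10>9)
P2 drop S (P beats it: A:11>2 B:7>1 C:10>3)
P1 drop B (A beats it: P:8>5 R:1>0 T:7>2)
P2 drop T (P beats it: A:11>1 C:10>7)
P1→{A,C} P2→{P,R}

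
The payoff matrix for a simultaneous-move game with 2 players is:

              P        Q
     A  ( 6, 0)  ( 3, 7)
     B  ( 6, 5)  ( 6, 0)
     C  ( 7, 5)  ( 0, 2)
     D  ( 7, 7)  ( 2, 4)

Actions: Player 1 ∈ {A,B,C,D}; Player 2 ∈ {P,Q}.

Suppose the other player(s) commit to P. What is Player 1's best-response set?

u_1(A vs P) = 6
u_1(B vs P) = 6
u_1(C vs P) = 7
u_1(D vs P) = 7
max payoff 7 at {C,D}

argmax u_1 = {C,D}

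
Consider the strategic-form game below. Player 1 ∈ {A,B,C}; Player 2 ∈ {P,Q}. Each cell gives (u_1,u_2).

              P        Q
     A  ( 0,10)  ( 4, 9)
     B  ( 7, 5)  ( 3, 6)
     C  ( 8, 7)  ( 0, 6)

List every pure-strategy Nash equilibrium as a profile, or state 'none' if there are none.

(A,P): not NE [P1→C gives 8>0]
(A,Q): not NE [P2→P gives 10>9]
(B,P): not NE [P1→C gives 8>7; P2→Q gives 6>5]
(B,Q): not NE [P1→A gives 4>3]
(C,P): NE
(C,Q): not NE [P1→A gives 4>0; P2→P gives 7>6]

NE set: (C,P)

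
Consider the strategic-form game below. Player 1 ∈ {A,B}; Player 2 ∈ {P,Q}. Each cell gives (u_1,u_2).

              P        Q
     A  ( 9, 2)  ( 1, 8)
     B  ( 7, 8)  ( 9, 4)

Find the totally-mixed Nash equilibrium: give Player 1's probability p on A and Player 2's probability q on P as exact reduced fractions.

P1 mixes 2/5 on A; P2 mixes 4/5 on P

P1 indiff ⇒ q·9+(1-q)·1 = q·7+(1-q)·9 ⇒ q(2) = (1-q)(8) ⇒ q = 4/5
P2 indiff ⇒ p·2+(1-p)·8 = p·8+(1-p)·4 ⇒ p(-6) = (1-p)(-4) ⇒ p = 2/5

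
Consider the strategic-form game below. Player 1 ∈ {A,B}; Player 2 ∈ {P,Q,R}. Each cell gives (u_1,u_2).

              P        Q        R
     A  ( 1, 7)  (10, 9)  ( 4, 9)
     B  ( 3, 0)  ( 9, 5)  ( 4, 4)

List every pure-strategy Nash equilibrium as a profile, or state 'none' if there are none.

(A,P): not NE [P1→B gives 3>1; P2→R gives 9>7]
(A,Q): NE
(A,R): NE
(B,P): not NE [P2→Q gives 5>0]
(B,Q): not NE [P1→A gives 10>9]
(B,R): not NE [P2→Q gives 5>4]

Nash profiles: (A,Q), (A,R)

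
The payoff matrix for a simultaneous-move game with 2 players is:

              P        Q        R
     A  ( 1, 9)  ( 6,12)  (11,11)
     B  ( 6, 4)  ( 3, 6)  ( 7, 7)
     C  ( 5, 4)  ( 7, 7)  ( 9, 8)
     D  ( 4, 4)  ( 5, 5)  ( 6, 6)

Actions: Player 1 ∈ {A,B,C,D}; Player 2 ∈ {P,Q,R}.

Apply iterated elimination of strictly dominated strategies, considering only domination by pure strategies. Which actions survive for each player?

IESDS → P1:{A,C} P2:{Q,R}

P1 drop D (C beats it: P:5>4 Q:7>5 R:9>6)
P2 drop P (Q beats it: A:12>9 B:6>4 C:7>4)
P1 drop B (A beats it: Q:6>3 R:11>7)
P1→{A,C} P2→{Q,R}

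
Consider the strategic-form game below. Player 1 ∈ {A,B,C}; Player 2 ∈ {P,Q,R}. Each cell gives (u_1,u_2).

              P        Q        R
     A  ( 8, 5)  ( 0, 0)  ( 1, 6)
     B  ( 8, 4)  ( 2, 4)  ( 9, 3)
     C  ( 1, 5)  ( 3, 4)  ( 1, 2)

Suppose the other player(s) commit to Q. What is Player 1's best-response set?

u_1(A vs Q) = 0
u_1(B vs Q) = 2
u_1(C vs Q) = 3
max payoff 3 at {C}

P1 best: {C}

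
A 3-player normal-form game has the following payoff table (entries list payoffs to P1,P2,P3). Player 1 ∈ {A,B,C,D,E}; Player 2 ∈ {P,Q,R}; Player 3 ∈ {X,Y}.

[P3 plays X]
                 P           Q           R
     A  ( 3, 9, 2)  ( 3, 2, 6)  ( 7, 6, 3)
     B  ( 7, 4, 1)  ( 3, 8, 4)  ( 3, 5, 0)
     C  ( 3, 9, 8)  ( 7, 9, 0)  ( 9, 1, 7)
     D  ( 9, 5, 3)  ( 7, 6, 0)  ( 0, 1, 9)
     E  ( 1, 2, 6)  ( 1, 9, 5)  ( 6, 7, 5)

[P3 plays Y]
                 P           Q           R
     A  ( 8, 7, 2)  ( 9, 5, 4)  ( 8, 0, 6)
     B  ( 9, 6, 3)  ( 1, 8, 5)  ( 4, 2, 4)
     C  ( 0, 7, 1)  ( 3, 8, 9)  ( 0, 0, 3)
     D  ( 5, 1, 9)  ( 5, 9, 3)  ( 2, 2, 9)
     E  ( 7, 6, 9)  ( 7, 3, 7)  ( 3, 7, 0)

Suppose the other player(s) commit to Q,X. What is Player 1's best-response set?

P1 best: {C,D}

u_1(A vs Q,X) = 3
u_1(B vs Q,X) = 3
u_1(C vs Q,X) = 7
u_1(D vs Q,X) = 7
u_1(E vs Q,X) = 1
max payoff 7 at {C,D}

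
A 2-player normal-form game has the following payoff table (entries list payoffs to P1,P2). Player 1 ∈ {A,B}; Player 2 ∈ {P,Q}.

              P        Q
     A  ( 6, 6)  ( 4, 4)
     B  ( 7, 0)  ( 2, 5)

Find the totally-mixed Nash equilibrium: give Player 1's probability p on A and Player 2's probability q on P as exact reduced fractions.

P1 indiff ⇒ q·6+(1-q)·4 = q·7+(1-q)·2 ⇒ q(-1) = (1-q)(-2) ⇒ q = 2/3
P2 indiff ⇒ p·6+(1-p)·0 = p·4+(1-p)·5 ⇒ p(2) = (1-p)(5) ⇒ p = 5/7

P1 mixes 5/7 on A; P2 mixes 2/3 on P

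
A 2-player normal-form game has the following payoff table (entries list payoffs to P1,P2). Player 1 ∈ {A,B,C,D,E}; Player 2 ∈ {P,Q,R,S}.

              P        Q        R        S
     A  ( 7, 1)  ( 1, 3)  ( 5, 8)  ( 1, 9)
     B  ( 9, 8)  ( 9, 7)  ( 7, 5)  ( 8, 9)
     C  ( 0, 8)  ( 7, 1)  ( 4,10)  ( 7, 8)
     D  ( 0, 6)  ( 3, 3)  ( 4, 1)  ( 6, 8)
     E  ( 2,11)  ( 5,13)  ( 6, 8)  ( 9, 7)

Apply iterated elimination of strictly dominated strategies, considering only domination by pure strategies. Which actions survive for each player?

P1 drop A (B beats it: P:9>7 Q:9>1 R:7>5 S:8>1)
P1 drop C (B beats it: P:9>0 Q:9>7 R:7>4 S:8>7)
P1 drop D (B beats it: P:9>0 Q:9>3 R:7>4 S:8>6)
P2 drop R (P beats it: B:8>5 E:11>8)
P1→{B,E} P2→{P,Q,S}

IESDS → P1:{B,E} P2:{P,Q,S}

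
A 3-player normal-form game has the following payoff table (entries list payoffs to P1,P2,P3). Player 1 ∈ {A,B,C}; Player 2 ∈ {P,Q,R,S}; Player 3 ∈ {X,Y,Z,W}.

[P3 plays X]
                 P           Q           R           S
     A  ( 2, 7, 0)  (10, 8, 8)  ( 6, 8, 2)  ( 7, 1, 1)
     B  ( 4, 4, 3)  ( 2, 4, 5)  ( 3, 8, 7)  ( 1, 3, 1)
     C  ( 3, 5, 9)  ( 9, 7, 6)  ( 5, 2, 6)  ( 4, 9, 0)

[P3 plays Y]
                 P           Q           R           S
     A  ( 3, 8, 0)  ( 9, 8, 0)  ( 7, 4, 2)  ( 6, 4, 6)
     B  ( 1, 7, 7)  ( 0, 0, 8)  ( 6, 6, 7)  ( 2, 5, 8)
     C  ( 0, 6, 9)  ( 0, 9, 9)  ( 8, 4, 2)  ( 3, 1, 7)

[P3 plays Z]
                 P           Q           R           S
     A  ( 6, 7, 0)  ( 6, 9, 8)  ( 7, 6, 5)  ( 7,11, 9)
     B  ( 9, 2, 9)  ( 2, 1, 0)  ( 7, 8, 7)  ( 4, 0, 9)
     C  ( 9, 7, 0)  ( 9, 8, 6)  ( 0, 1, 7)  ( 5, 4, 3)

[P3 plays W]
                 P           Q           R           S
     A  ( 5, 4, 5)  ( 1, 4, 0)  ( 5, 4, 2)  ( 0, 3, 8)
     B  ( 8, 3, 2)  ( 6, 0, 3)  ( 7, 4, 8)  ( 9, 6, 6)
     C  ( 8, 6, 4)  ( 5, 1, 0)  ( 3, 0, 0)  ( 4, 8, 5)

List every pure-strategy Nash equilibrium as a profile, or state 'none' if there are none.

PSNE = {(A,Q,X), (A,S,Z)}

(A,P,X): not NE [P1→B gives 4>2; P2→R gives 8>7; P3→W gives 5>0]
(A,P,Y): not NE [P3→W gives 5>0]
(A,P,Z): not NE [P1→C gives 9>6; P2→S gives 11>7; P3→W gives 5>0]
(A,P,W): not NE [P1→C gives 8>5]
(A,Q,X): NE
(A,Q,Y): not NE [P3→Z gives 8>0]
(A,Q,Z): not NE [P1→C gives 9>6; P2→S gives 11>9]
(A,Q,W): not NE [P1→B gives 6>1; P3→Z gives 8>0]
(A,R,X): not NE [P3→Z gives 5>2]
(A,R,Y): not NE [P1→C gives 8>7; P2→Q gives 8>4; P3→Z gives 5>2]
(A,R,Z): not NE [P2→S gives 11>6]
(A,R,W): not NE [P1→B gives 7>5; P3→Z gives 5>2]
(A,S,X): not NE [P2→R gives 8>1; P3→Z gives 9>1]
(A,S,Y): not NE [P2→Q gives 8>4; P3→Z gives 9>6]
(A,S,Z): NE
(A,S,W): not NE [P1→B gives 9>0; P2→R gives 4>3; P3→Z gives 9>8]
(B,P,X): not NE [P2→R gives 8>4; P3→Z gives 9>3]
(B,P,Y): not NE [P1→A gives 3>1; P3→Z gives 9>7]
(B,P,Z): not NE [P2→R gives 8>2]
(B,P,W): not NE [P2→S gives 6>3; P3→Z gives 9>2]
(B,Q,X): not NE [P1→A gives 10>2; P2→R gives 8>4; P3→Y gives 8>5]
(B,Q,Y): not NE [P1→A gives 9>0; P2→P gives 7>0]
(B,Q,Z): not NE [P1→C gives 9>2; P2→R gives 8>1; P3→Y gives 8>0]
(B,Q,W): not NE [P2→S gives 6>0; P3→Y gives 8>3]
(B,R,X): not NE [P1→A gives 6>3; P3→W gives 8>7]
(B,R,Y): not NE [P1→C gives 8>6; P2→P gives 7>6; P3→W gives 8>7]
(B,R,Z): not NE [P3→W gives 8>7]
(B,R,W): not NE [P2→S gives 6>4]
(B,S,X): not NE [P1→A gives 7>1; P2→R gives 8>3; P3→Z gives 9>1]
(B,S,Y): not NE [P1→A gives 6>2; P2→P gives 7>5; P3→Z gives 9>8]
(B,S,Z): not NE [P1→A gives 7>4; P2→R gives 8>0]
(B,S,W): not NE [P3→Z gives 9>6]
(C,P,X): not NE [P1→B gives 4>3; P2→S gives 9>5]
(C,P,Y): not NE [P1→A gives 3>0; P2→Q gives 9>6]
(C,P,Z): not NE [P2→Q gives 8>7; P3→Y gives 9>0]
(C,P,W): not NE [P2→S gives 8>6; P3→Y gives 9>4]
(C,Q,X): not NE [P1→A gives 10>9; P2→S gives 9>7; P3→Y gives 9>6]
(C,Q,Y): not NE [P1→A gives 9>0]
(C,Q,Z): not NE [P3→Y gives 9>6]
(C,Q,W): not NE [P1→B gives 6>5; P2→S gives 8>1; P3→Y gives 9>0]
(C,R,X): not NE [P1→A gives 6>5; P2→S gives 9>2; P3→Z gives 7>6]
(C,R,Y): not NE [P2→Q gives 9>4; P3→Z gives 7>2]
(C,R,Z): not NE [P1→B gives 7>0; P2→Q gives 8>1]
(C,R,W): not NE [P1→B gives 7>3; P2→S gives 8>0; P3→Z gives 7>0]
(C,S,X): not NE [P1→A gives 7>4; P3→Y gives 7>0]
(C,S,Y): not NE [P1→A gives 6>3; P2→Q gives 9>1]
(C,S,Z): not NE [P1→A gives 7>5; P2→Q gives 8>4; P3→Y gives 7>3]
(C,S,W): not NE [P1→B gives 9>4; P3→Y gives 7>5]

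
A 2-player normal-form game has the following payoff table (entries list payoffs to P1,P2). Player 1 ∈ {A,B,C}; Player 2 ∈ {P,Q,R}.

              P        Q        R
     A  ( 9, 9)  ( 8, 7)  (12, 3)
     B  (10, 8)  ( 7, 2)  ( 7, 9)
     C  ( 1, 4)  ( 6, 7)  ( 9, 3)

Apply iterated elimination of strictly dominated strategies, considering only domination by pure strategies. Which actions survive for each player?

P1 drop C (A beats it: P:9>1 Q:8>6 R:12>9)
P2 drop Q (P beats it: A:9>7 B:8>2)
P1→{A,B} P2→{P,R}

Survivors P1:{A,B} P2:{P,R}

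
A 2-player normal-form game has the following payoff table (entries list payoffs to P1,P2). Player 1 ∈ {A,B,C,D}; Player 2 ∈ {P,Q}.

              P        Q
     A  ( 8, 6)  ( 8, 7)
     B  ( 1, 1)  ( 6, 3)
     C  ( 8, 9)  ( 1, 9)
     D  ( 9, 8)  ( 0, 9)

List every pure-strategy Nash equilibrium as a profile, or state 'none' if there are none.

(A,P): not NE [P1→D gives 9>8; P2→Q gives 7>6]
(A,Q): NE
(B,P): not NE [P1→D gives 9>1; P2→Q gives 3>1]
(B,Q): not NE [P1→A gives 8>6]
(C,P): not NE [P1→D gives 9>8]
(C,Q): not NE [P1→A gives 8>1]
(D,P): not NE [P2→Q gives 9>8]
(D,Q): not NE [P1→A gives 8>0]

NE set: (A,Q)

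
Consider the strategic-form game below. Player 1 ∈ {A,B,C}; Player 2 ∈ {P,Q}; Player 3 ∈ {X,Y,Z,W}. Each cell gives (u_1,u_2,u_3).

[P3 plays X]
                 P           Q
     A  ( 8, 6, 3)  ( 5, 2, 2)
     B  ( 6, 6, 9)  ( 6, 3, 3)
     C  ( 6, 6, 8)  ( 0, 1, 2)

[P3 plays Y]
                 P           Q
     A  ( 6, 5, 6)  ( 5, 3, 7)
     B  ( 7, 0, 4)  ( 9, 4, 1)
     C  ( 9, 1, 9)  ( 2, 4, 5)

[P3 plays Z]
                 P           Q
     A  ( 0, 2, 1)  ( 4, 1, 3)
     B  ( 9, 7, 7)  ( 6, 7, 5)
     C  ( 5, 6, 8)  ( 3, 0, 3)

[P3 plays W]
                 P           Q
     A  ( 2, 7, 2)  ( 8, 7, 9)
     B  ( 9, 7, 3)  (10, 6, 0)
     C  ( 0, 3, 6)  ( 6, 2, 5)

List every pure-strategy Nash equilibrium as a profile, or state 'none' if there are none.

(A,P,X): not NE [P3→Y gives 6>3]
(A,P,Y): not NE [P1→C gives 9>6]
(A,P,Z): not NE [P1→B gives 9>0; P3→Y gives 6>1]
(A,P,W): not NE [P1→B gives 9>2; P3→Y gives 6>2]
(A,Q,X): not NE [P1→B gives 6>5; P2→P gives 6>2; P3→W gives 9>2]
(A,Q,Y): not NE [P1→B gives 9>5; P2→P gives 5>3; P3→W gives 9>7]
(A,Q,Z): not NE [P1→B gives 6>4; P2→P gives 2>1; P3→W gives 9>3]
(A,Q,W): not NE [P1→B gives 10>8]
(B,P,X): not NE [P1→A gives 8>6]
(B,P,Y): not NE [P1→C gives 9>7; P2→Q gives 4>0; P3→X gives 9>4]
(B,P,Z): not NE [P3→X gives 9>7]
(B,P,W): not NE [P3→X gives 9>3]
(B,Q,X): not NE [P2→P gives 6>3; P3→Z gives 5>3]
(B,Q,Y): not NE [P3→Z gives 5>1]
(B,Q,Z): NE
(B,Q,W): not NE [P2→P gives 7>6; P3→Z gives 5>0]
(C,P,X): not NE [P1→A gives 8>6; P3→Y gives 9>8]
(C,P,Y): not NE [P2→Q gives 4>1]
(C,P,Z): not NE [P1→B gives 9>5; P3→Y gives 9>8]
(C,P,W): not NE [P1→B gives 9>0; P3→Y gives 9>6]
(C,Q,X): not NE [P1→B gives 6>0; P2→P gives 6>1; P3→W gives 5>2]
(C,Q,Y): not NE [P1→B gives 9>2]
(C,Q,Z): not NE [P1→B gives 6>3; P2→P gives 6>0; P3→W gives 5>3]
(C,Q,W): not NE [P1→B gives 10>6; P2→P gives 3>2]

Nash profiles: (B,Q,Z)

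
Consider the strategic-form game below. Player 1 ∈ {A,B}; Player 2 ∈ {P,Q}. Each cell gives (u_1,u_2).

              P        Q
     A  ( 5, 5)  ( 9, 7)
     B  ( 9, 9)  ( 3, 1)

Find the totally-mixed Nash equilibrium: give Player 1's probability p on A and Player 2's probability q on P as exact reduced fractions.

P1 indiff ⇒ q·5+(1-q)·9 = q·9+(1-q)·3 ⇒ q(-4) = (1-q)(-6) ⇒ q = 3/5
P2 indiff ⇒ p·5+(1-p)·9 = p·7+(1-p)·1 ⇒ p(-2) = (1-p)(-8) ⇒ p = 4/5

p=4/5, q=3/5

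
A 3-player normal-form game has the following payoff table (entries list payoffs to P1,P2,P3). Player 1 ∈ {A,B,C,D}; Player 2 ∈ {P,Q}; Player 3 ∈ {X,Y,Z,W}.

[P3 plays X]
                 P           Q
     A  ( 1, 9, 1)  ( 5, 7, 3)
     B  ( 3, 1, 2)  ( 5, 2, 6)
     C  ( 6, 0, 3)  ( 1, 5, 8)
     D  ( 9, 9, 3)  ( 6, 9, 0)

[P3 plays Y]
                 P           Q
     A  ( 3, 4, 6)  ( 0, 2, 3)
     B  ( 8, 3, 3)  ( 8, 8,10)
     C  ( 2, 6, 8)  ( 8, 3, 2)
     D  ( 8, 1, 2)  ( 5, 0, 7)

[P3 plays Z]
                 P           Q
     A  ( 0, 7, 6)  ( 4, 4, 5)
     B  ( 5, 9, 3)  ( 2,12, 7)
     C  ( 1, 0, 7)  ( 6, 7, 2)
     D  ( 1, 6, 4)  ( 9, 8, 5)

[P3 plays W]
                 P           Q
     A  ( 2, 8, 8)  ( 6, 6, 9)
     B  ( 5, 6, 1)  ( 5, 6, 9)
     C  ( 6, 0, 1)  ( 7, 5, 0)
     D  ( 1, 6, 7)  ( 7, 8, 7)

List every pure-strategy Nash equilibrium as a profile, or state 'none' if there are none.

Nash profiles: (B,Q,Y), (D,Q,W)

(A,P,X): not NE [P1→D gives 9>1; P3→W gives 8>1]
(A,P,Y): not NE [P1→D gives 8>3; P3→W gives 8>6]
(A,P,Z): not NE [P1→B gives 5>0; P3→W gives 8>6]
(A,P,W): not NE [P1→C gives 6>2]
(A,Q,X): not NE [P1→D gives 6>5; P2→P gives 9>7; P3→W gives 9>3]
(A,Q,Y): not NE [P1→C gives 8>0; P2→P gives 4>2; P3→W gives 9>3]
(A,Q,Z): not NE [P1→D gives 9>4; P2→P gives 7>4; P3→W gives 9>5]
(A,Q,W): not NE [P1→D gives 7>6; P2→P gives 8>6]
(B,P,X): not NE [P1→D gives 9>3; P2→Q gives 2>1; P3→Z gives 3>2]
(B,P,Y): not NE [P2→Q gives 8>3]
(B,P,Z): not NE [P2→Q gives 12>9]
(B,P,W): not NE [P1→C gives 6>5; P3→Z gives 3>1]
(B,Q,X): not NE [P1→D gives 6>5; P3→Y gives 10>6]
(B,Q,Y): NE
(B,Q,Z): not NE [P1→D gives 9>2; P3→Y gives 10>7]
(B,Q,W): not NE [P1→D gives 7>5; P3→Y gives 10>9]
(C,P,X): not NE [P1→D gives 9>6; P2→Q gives 5>0; P3→Y gives 8>3]
(C,P,Y): not NE [P1→D gives 8>2]
(C,P,Z): not NE [P1→B gives 5>1; P2→Q gives 7>0; P3→Y gives 8>7]
(C,P,W): not NE [P2→Q gives 5>0; P3→Y gives 8>1]
(C,Q,X): not NE [P1→D gives 6>1]
(C,Q,Y): not NE [P2→P gives 6>3; P3→X gives 8>2]
(C,Q,Z): not NE [P1→D gives 9>6; P3→X gives 8>2]
(C,Q,W): not NE [P3→X gives 8>0]
(D,P,X): not NE [P3→W gives 7>3]
(D,P,Y): not NE [P3→W gives 7>2]
(D,P,Z): not NE [P1→B gives 5>1; P2→Q gives 8>6; P3→W gives 7>4]
(D,P,W): not NE [P1→C gives 6>1; P2→Q gives 8>6]
(D,Q,X): not NE [P3→W gives 7>0]
(D,Q,Y): not NE [P1→C gives 8>5; P2→P gives 1>0]
(D,Q,Z): not NE [P3→W gives 7>5]
(D,Q,W): NE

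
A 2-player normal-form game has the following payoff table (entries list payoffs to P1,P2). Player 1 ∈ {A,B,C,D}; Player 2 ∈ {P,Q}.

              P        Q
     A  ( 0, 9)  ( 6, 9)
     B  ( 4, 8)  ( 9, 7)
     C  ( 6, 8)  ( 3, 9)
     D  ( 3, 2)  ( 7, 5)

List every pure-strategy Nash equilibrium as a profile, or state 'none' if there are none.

PSNE: ∅

(A,P): not NE [P1→C gives 6>0]
(A,Q): not NE [P1→B gives 9>6]
(B,P): not NE [P1→C gives 6>4]
(B,Q): not NE [P2→P gives 8>7]
(C,P): not NE [P2→Q gives 9>8]
(C,Q): not NE [P1→B gives 9>3]
(D,P): not NE [P1→C gives 6>3; P2→Q gives 5>2]
(D,Q): not NE [P1→B gives 9>7]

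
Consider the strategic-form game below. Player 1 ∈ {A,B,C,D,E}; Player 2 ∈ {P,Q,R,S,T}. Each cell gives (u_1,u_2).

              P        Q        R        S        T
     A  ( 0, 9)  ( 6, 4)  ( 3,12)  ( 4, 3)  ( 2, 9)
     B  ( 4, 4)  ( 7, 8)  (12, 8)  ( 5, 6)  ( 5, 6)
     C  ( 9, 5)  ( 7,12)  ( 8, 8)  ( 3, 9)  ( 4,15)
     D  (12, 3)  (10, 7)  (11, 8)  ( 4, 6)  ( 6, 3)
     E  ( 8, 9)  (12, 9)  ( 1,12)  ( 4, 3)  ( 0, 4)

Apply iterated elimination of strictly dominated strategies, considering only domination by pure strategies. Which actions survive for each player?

P1 drop A (B beats it: P:4>0 Q:7>6 R:12>3 S:5>4 T:5>2)
P1 drop C (D beats it: P:12>9 Q:10>7 R:11>8 S:4>3 T:6>4)
P2 drop P (R beats it: B:8>4 D:8>3 E:12>9)
P2 drop S (Q beats it: B:8>6 D:7>6 E:9>3)
P2 drop T (Q beats it: B:8>6 D:7>3 E:9>4)
P1→{B,D,E} P2→{Q,R}

IESDS → P1:{B,D,E} P2:{Q,R}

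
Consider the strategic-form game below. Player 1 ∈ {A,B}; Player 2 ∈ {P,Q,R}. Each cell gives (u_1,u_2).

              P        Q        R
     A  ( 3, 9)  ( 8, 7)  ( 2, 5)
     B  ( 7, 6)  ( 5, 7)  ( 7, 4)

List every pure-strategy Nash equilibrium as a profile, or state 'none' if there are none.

(A,P): not NE [P1→B gives 7>3]
(A,Q): not NE [P2→P gives 9>7]
(A,R): not NE [P1→B gives 7>2; P2→P gives 9>5]
(B,P): not NE [P2→Q gives 7>6]
(B,Q): not NE [P1→A gives 8>5]
(B,R): not NE [P2→Q gives 7>4]

PSNE: ∅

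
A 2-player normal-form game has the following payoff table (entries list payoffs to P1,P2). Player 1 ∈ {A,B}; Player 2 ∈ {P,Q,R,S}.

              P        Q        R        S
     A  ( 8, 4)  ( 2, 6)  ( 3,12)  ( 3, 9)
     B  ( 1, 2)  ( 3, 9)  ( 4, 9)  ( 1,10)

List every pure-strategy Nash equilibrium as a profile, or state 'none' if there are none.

Equilibria: none

(A,P): not NE [P2→R gives 12>4]
(A,Q): not NE [P1→B gives 3>2; P2→R gives 12>6]
(A,R): not NE [P1→B gives 4>3]
(A,S): not NE [P2→R gives 12>9]
(B,P): not NE [P1→A gives 8>1; P2→S gives 10>2]
(B,Q): not NE [P2→S gives 10>9]
(B,R): not NE [P2→S gives 10>9]
(B,S): not NE [P1→A gives 3>1]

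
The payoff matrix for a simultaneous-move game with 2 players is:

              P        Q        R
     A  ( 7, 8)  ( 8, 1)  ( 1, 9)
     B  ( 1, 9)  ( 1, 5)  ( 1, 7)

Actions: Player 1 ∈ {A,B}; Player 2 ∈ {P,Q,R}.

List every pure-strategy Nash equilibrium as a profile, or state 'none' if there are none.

(A,P): not NE [P2→R gives 9>8]
(A,Q): not NE [P2→R gives 9>1]
(A,R): NE
(B,P): not NE [P1→A gives 7>1]
(B,Q): not NE [P1→A gives 8>1; P2→P gives 9>5]
(B,R): not NE [P2→P gives 9>7]

PSNE = {(A,R)}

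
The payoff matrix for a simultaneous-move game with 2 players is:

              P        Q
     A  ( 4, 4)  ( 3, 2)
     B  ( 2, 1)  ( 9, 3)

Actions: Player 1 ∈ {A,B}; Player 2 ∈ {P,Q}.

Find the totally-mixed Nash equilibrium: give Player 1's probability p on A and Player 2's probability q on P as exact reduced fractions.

p=1/2, q=3/4

P1 indiff ⇒ q·4+(1-q)·3 = q·2+(1-q)·9 ⇒ q(2) = (1-q)(6) ⇒ q = 3/4
P2 indiff ⇒ p·4+(1-p)·1 = p·2+(1-p)·3 ⇒ p(2) = (1-p)(2) ⇒ p = 1/2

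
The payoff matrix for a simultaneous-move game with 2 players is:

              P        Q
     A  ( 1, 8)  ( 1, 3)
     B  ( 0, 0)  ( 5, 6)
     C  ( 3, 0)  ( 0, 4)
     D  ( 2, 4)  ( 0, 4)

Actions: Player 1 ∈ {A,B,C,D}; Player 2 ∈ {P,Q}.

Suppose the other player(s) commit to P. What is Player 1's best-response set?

P1 best: {C}

u_1(A vs P) = 1
u_1(B vs P) = 0
u_1(C vs P) = 3
u_1(D vs P) = 2
max payoff 3 at {C}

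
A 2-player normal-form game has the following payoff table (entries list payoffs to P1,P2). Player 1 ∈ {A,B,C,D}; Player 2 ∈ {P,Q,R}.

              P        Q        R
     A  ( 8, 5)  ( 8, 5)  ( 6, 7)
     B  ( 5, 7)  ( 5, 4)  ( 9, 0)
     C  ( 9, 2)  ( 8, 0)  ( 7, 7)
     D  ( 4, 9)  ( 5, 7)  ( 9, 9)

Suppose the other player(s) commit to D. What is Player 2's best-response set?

BR_2 = {P,R}

u_2(P vs D) = 9
u_2(Q vs D) = 7
u_2(R vs D) = 9
max payoff 9 at {P,R}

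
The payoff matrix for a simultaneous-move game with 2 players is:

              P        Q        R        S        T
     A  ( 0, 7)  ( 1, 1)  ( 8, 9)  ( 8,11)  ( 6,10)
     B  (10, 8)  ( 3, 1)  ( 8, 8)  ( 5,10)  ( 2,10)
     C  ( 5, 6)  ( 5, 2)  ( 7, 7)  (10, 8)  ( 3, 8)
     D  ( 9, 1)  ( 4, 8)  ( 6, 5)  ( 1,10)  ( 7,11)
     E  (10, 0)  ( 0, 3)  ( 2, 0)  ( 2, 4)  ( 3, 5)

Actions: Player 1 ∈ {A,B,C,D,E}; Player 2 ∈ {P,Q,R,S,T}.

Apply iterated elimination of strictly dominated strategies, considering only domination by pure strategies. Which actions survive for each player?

Remaining: P1:{A,C,D} P2:{S,T}

P2 drop P (S beats it: A:11>7 B:10>8 C:8>6 D:10>1 E:4>0)
P1 drop E (A beats it: Q:1>0 R:8>2 S:8>2 T:6>3)
P2 drop Q (S beats it: A:11>1 B:10>1 C:8>2 D:10>8)
P2 drop R (S beats it: A:11>9 B:10>8 C:8>7 D:10>5)
P1 drop B (A beats it: S:8>5 T:6>2)
P1→{A,C,D} P2→{S,T}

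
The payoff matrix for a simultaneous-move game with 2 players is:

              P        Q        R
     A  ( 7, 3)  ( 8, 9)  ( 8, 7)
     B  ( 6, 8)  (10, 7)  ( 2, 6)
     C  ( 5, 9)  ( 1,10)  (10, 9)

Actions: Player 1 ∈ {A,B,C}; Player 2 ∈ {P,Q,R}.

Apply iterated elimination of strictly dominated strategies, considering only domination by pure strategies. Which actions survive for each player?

Survivors P1:{A,B} P2:{P,Q}

P2 drop R (Q beats it: A:9>7 B:7>6 C:10>9)
P1 drop C (A beats it: P:7>5 Q:8>1)
P1→{A,B} P2→{P,Q}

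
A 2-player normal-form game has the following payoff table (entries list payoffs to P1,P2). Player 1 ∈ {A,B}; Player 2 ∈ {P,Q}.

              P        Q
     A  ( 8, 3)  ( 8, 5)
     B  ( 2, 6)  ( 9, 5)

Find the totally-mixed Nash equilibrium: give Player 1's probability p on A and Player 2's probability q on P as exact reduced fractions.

P1 indiff ⇒ q·8+(1-q)·8 = q·2+(1-q)·9 ⇒ q(6) = (1-q)(1) ⇒ q = 1/7
P2 indiff ⇒ p·3+(1-p)·6 = p·5+(1-p)·5 ⇒ p(-2) = (1-p)(-1) ⇒ p = 1/3

(p,q) = (1/3, 1/7)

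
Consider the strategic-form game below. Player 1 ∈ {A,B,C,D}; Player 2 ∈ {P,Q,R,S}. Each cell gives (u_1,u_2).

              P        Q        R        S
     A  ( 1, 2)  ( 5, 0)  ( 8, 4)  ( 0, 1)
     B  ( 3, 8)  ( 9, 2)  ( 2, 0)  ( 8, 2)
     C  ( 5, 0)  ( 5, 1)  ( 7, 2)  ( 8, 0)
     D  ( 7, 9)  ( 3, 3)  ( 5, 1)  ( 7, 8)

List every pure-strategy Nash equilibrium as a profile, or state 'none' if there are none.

(A,P): not NE [P1→D gives 7>1; P2→R gives 4>2]
(A,Q): not NE [P1→B gives 9>5; P2→R gives 4>0]
(A,R): NE
(A,S): not NE [P1→C gives 8>0; P2→R gives 4>1]
(B,P): not NE [P1→D gives 7>3]
(B,Q): not NE [P2→P gives 8>2]
(B,R): not NE [P1→A gives 8>2; P2→P gives 8>0]
(B,S): not NE [P2→P gives 8>2]
(C,P): not NE [P1→D gives 7>5; P2→R gives 2>0]
(C,Q): not NE [P1→B gives 9>5; P2→R gives 2>1]
(C,R): not NE [P1→A gives 8>7]
(C,S): not NE [P2→R gives 2>0]
(D,P): NE
(D,Q): not NE [P1→B gives 9>3; P2→P gives 9>3]
(D,R): not NE [P1→A gives 8>5; P2→P gives 9>1]
(D,S): not NE [P1→C gives 8>7; P2→P gives 9>8]

NE set: (A,R), (D,P)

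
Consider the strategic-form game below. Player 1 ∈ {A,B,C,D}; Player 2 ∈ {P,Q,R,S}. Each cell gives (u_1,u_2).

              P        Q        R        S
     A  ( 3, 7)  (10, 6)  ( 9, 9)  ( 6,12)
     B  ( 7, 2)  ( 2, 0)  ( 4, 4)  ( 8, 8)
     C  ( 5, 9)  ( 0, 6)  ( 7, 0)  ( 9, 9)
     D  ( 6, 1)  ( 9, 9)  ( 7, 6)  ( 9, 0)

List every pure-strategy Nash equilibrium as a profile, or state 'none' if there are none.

(A,P): not NE [P1→B gives 7>3; P2→S gives 12>7]
(A,Q): not NE [P2→S gives 12>6]
(A,R): not NE [P2→S gives 12>9]
(A,S): not NE [P1→D gives 9>6]
(B,P): not NE [P2→S gives 8>2]
(B,Q): not NE [P1→A gives 10>2; P2→S gives 8>0]
(B,R): not NE [P1→A gives 9>4; P2→S gives 8>4]
(B,S): not NE [P1→D gives 9>8]
(C,P): not NE [P1→B gives 7>5]
(C,Q): not NE [P1→A gives 10>0; P2→S gives 9>6]
(C,R): not NE [P1→A gives 9>7; P2→S gives 9>0]
(C,S): NE
(D,P): not NE [P1→B gives 7>6; P2→Q gives 9>1]
(D,Q): not NE [P1→A gives 10>9]
(D,R): not NE [P1→A gives 9>7; P2→Q gives 9>6]
(D,S): not NE [P2→Q gives 9>0]

PSNE = {(C,S)}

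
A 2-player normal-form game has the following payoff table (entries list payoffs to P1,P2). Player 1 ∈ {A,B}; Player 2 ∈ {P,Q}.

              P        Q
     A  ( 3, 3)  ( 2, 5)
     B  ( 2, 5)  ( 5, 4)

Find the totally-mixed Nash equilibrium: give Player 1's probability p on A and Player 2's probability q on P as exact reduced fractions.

P1 indiff ⇒ q·3+(1-q)·2 = q·2+(1-q)·5 ⇒ q(1) = (1-q)(3) ⇒ q = 3/4
P2 indiff ⇒ p·3+(1-p)·5 = p·5+(1-p)·4 ⇒ p(-2) = (1-p)(-1) ⇒ p = 1/3

p=1/3, q=3/4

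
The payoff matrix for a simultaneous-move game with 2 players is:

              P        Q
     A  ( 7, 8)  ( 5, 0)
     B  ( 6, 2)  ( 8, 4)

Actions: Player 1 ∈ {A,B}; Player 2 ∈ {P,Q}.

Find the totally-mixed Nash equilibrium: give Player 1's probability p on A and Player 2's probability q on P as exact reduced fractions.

P1 mixes 1/5 on A; P2 mixes 3/4 on P

P1 indiff ⇒ q·7+(1-q)·5 = q·6+(1-q)·8 ⇒ q(1) = (1-q)(3) ⇒ q = 3/4
P2 indiff ⇒ p·8+(1-p)·2 = p·0+(1-p)·4 ⇒ p(8) = (1-p)(2) ⇒ p = 1/5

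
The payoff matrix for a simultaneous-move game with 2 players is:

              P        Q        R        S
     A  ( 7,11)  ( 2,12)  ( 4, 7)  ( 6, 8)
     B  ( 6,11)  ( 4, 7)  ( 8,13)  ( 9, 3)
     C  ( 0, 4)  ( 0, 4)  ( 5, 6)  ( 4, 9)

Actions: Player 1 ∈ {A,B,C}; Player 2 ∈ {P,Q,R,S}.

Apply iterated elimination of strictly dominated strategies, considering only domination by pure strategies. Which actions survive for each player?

Remaining: P1:{A,B} P2:{P,Q,R}

P1 drop C (B beats it: P:6>0 Q:4>0 R:8>5 S:9>4)
P2 drop S (P beats it: A:11>8 B:11>3)
P1→{A,B} P2→{P,Q,R}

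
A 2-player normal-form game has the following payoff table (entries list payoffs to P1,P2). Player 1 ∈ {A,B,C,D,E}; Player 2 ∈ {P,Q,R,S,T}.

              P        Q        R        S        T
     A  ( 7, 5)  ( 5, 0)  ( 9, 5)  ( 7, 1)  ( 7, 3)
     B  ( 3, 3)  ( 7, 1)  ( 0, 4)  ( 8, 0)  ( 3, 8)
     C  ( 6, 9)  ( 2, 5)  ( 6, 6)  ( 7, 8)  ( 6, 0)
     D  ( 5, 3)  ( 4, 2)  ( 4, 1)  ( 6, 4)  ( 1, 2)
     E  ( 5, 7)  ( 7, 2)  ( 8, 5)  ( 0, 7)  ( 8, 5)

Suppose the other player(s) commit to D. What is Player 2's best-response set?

P2 best: {S}

u_2(P vs D) = 3
u_2(Q vs D) = 2
u_2(R vs D) = 1
u_2(S vs D) = 4
u_2(T vs D) = 2
max payoff 4 at {S}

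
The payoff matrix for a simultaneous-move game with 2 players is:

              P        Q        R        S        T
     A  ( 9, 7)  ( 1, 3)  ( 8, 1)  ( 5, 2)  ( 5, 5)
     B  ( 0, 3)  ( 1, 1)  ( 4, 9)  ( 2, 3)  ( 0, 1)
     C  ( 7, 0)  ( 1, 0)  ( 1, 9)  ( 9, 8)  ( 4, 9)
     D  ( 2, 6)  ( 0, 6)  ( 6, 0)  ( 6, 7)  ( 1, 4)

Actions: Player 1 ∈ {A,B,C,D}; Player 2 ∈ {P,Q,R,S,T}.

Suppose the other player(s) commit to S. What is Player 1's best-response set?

argmax u_1 = {C}

u_1(A vs S) = 5
u_1(B vs S) = 2
u_1(C vs S) = 9
u_1(D vs S) = 6
max payoff 9 at {C}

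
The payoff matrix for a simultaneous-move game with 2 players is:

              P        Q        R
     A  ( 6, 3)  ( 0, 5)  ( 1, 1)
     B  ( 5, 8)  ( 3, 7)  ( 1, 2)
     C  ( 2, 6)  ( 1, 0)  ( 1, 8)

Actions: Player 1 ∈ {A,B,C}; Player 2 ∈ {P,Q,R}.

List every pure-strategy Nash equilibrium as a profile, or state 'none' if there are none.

(A,P): not NE [P2→Q gives 5>3]
(A,Q): not NE [P1→B gives 3>0]
(A,R): not NE [P2→Q gives 5>1]
(B,P): not NE [P1→A gives 6>5]
(B,Q): not NE [P2→P gives 8>7]
(B,R): not NE [P2→P gives 8>2]
(C,P): not NE [P1→A gives 6>2; P2→R gives 8>6]
(C,Q): not NE [P1→B gives 3>1; P2→R gives 8>0]
(C,R): NE

PSNE = {(C,R)}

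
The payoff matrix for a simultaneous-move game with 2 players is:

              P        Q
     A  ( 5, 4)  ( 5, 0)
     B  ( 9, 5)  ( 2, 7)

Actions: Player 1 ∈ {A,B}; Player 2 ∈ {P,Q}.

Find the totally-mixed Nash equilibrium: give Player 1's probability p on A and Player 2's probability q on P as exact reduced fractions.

P1 indiff ⇒ q·5+(1-q)·5 = q·9+(1-q)·2 ⇒ q(-4) = (1-q)(-3) ⇒ q = 3/7
P2 indiff ⇒ p·4+(1-p)·5 = p·0+(1-p)·7 ⇒ p(4) = (1-p)(2) ⇒ p = 1/3

(p,q) = (1/3, 3/7)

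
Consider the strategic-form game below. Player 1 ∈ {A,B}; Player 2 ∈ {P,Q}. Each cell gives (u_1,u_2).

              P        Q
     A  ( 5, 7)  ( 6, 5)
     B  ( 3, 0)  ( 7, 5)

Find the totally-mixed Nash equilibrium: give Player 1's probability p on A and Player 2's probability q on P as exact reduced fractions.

P1 indiff ⇒ q·5+(1-q)·6 = q·3+(1-q)·7 ⇒ q(2) = (1-q)(1) ⇒ q = 1/3
P2 indiff ⇒ p·7+(1-p)·0 = p·5+(1-p)·5 ⇒ p(2) = (1-p)(5) ⇒ p = 5/7

p=5/7, q=1/3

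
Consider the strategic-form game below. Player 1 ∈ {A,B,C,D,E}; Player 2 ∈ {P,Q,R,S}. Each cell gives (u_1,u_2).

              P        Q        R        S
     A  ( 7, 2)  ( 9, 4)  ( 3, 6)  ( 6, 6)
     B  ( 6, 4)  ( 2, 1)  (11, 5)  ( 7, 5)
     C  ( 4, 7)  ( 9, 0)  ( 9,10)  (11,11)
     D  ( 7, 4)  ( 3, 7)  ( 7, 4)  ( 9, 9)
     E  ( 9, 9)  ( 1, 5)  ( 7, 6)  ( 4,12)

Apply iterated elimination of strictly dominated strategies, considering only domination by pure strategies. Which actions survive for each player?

P2 drop P (S beats it: A:6>2 B:5>4 C:11>7 D:9>4 E:12>9)
P1 drop D (C beats it: Q:9>3 R:9>7 S:11>9)
P1 drop E (B beats it: Q:2>1 R:11>7 S:7>4)
P2 drop Q (R beats it: A:6>4 B:5>1 C:10>0)
P1 drop A (B beats it: R:11>3 S:7>6)
P1→{B,C} P2→{R,S}

Remaining: P1:{B,C} P2:{R,S}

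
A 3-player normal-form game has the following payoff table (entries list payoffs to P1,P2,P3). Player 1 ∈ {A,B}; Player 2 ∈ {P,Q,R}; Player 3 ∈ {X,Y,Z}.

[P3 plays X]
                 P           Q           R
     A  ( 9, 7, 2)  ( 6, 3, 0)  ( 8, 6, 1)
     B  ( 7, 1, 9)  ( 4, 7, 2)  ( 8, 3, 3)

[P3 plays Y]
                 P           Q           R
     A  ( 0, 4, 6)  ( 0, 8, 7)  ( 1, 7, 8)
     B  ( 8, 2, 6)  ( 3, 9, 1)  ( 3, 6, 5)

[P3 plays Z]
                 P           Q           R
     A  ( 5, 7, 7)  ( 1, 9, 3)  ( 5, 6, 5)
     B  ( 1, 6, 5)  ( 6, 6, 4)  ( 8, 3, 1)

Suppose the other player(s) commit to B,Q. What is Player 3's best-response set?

P3 best: {Z}

u_3(X vs B,Q) = 2
u_3(Y vs B,Q) = 1
u_3(Z vs B,Q) = 4
max payoff 4 at {Z}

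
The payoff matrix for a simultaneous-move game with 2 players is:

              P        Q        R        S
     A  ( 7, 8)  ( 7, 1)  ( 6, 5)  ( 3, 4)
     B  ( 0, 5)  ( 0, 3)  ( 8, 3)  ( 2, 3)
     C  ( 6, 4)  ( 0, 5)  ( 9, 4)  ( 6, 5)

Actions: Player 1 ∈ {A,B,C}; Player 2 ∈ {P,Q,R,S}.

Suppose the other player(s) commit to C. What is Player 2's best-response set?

u_2(P vs C) = 4
u_2(Q vs C) = 5
u_2(R vs C) = 4
u_2(S vs C) = 5
max payoff 5 at {Q,S}

argmax u_2 = {Q,S}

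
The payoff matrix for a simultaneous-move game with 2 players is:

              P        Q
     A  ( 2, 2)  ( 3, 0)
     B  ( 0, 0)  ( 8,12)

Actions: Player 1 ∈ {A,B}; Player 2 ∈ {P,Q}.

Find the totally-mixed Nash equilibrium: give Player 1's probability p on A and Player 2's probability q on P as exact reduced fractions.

P1 indiff ⇒ q·2+(1-q)·3 = q·0+(1-q)·8 ⇒ q(2) = (1-q)(5) ⇒ q = 5/7
P2 indiff ⇒ p·2+(1-p)·0 = p·0+(1-p)·12 ⇒ p(2) = (1-p)(12) ⇒ p = 6/7

p=6/7, q=5/7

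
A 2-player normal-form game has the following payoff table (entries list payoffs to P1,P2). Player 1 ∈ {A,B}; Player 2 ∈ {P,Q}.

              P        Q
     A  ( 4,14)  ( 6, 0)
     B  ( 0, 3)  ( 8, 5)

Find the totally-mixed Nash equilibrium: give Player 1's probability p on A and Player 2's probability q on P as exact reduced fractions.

P1 indiff ⇒ q·4+(1-q)·6 = q·0+(1-q)·8 ⇒ q(4) = (1-q)(2) ⇒ q = 1/3
P2 indiff ⇒ p·14+(1-p)·3 = p·0+(1-p)·5 ⇒ p(14) = (1-p)(2) ⇒ p = 1/8

p=1/8, q=1/3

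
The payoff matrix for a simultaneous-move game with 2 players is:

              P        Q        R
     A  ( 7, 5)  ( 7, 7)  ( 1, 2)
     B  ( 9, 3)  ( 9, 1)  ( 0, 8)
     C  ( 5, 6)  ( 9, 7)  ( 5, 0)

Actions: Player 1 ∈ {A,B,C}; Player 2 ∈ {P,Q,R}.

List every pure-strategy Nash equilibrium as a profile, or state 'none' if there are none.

(A,P): not NE [P1→B gives 9>7; P2→Q gives 7>5]
(A,Q): not NE [P1→C gives 9>7]
(A,R): not NE [P1→C gives 5>1; P2→Q gives 7>2]
(B,P): not NE [P2→R gives 8>3]
(B,Q): not NE [P2→R gives 8>1]
(B,R): not NE [P1→C gives 5>0]
(C,P): not NE [P1→B gives 9>5; P2→Q gives 7>6]
(C,Q): NE
(C,R): not NE [P2→Q gives 7>0]

Nash profiles: (C,Q)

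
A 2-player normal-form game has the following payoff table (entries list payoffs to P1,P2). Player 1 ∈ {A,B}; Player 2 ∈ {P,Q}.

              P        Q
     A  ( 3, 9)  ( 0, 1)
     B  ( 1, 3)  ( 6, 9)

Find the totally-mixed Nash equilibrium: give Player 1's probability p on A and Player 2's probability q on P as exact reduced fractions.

P1 mixes 3/7 on A; P2 mixes 3/4 on P

P1 indiff ⇒ q·3+(1-q)·0 = q·1+(1-q)·6 ⇒ q(2) = (1-q)(6) ⇒ q = 3/4
P2 indiff ⇒ p·9+(1-p)·3 = p·1+(1-p)·9 ⇒ p(8) = (1-p)(6) ⇒ p = 3/7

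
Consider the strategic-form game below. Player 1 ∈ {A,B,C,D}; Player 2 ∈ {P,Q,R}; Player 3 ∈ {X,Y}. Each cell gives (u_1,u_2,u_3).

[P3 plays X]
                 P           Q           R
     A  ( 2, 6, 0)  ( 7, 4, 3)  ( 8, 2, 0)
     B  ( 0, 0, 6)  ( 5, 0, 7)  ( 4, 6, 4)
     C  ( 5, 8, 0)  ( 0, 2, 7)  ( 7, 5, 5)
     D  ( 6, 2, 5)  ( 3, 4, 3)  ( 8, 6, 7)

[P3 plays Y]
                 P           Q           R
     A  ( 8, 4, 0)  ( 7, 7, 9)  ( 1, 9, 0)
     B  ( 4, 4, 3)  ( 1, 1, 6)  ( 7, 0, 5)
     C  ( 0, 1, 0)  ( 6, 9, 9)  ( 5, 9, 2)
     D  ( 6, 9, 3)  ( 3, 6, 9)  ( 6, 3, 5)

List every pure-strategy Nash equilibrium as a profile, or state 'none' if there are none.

PSNE = {(D,R,X)}

(A,P,X): not NE [P1→D gives 6>2]
(A,P,Y): not NE [P2→R gives 9>4]
(A,Q,X): not NE [P2→P gives 6>4; P3→Y gives 9>3]
(A,Q,Y): not NE [P2→R gives 9>7]
(A,R,X): not NE [P2→P gives 6>2]
(A,R,Y): not NE [P1→B gives 7>1]
(B,P,X): not NE [P1→D gives 6>0; P2→R gives 6>0]
(B,P,Y): not NE [P1→A gives 8>4; P3→X gives 6>3]
(B,Q,X): not NE [P1→A gives 7>5; P2→R gives 6>0]
(B,Q,Y): not NE [P1→A gives 7>1; P2→P gives 4>1; P3→X gives 7>6]
(B,R,X): not NE [P1→D gives 8>4; P3→Y gives 5>4]
(B,R,Y): not NE [P2→P gives 4>0]
(C,P,X): not NE [P1→D gives 6>5]
(C,P,Y): not NE [P1→A gives 8>0; P2→R gives 9>1]
(C,Q,X): not NE [P1→A gives 7>0; P2→P gives 8>2; P3→Y gives 9>7]
(C,Q,Y): not NE [P1→A gives 7>6]
(C,R,X): not NE [P1→D gives 8>7; P2→P gives 8>5]
(C,R,Y): not NE [P1→B gives 7>5; P3→X gives 5>2]
(D,P,X): not NE [P2→R gives 6>2]
(D,P,Y): not NE [P1→A gives 8>6; P3→X gives 5>3]
(D,Q,X): not NE [P1→A gives 7>3; P2→R gives 6>4; P3→Y gives 9>3]
(D,Q,Y): not NE [P1→A gives 7>3; P2→P gives 9>6]
(D,R,X): NE
(D,R,Y): not NE [P1→B gives 7>6; P2→P gives 9>3; P3→X gives 7>5]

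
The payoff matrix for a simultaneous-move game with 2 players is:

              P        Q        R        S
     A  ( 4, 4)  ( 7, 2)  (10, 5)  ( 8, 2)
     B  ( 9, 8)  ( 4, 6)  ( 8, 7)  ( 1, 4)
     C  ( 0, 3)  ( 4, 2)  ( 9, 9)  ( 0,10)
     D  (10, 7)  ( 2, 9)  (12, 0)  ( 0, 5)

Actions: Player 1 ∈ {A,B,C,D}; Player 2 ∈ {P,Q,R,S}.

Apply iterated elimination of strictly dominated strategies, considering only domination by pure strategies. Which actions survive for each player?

P1 drop C (A beats it: P:4>0 Q:7>4 R:10>9 S:8>0)
P2 drop S (P beats it: A:4>2 B:8>4 D:7>5)
P1→{A,B,D} P2→{P,Q,R}

Remaining: P1:{A,B,D} P2:{P,Q,R}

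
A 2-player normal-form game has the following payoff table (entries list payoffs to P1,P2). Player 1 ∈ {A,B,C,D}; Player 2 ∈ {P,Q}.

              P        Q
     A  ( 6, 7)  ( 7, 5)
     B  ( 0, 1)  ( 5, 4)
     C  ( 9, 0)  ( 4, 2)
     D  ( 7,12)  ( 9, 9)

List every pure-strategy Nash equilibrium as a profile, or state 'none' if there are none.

PSNE: ∅

(A,P): not NE [P1→C gives 9>6]
(A,Q): not NE [P1→D gives 9>7; P2→P gives 7>5]
(B,P): not NE [P1→C gives 9>0; P2→Q gives 4>1]
(B,Q): not NE [P1→D gives 9>5]
(C,P): not NE [P2→Q gives 2>0]
(C,Q): not NE [P1→D gives 9>4]
(D,P): not NE [P1→C gives 9>7]
(D,Q): not NE [P2→P gives 12>9]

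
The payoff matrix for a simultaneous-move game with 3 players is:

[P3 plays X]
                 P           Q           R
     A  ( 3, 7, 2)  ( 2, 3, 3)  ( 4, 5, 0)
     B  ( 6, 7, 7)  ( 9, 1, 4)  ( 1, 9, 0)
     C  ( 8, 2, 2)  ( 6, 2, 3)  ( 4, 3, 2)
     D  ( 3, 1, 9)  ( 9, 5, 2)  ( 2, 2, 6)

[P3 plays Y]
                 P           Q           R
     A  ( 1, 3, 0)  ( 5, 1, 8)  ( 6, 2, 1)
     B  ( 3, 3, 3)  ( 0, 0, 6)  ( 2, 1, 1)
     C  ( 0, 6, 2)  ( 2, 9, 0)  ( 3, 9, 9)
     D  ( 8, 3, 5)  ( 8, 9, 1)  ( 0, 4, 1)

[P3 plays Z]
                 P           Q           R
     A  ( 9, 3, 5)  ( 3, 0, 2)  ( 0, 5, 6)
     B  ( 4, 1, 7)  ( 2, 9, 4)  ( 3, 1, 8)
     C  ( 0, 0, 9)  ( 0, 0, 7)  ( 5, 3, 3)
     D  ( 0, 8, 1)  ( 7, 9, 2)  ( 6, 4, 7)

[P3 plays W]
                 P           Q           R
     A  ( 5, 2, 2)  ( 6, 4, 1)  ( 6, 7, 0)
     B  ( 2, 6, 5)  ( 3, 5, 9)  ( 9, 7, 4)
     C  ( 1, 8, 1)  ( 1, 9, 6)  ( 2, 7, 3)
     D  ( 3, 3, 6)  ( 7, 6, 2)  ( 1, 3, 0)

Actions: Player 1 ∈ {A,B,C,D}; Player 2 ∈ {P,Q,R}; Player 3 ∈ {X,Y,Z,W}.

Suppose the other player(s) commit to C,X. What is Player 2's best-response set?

u_2(P vs C,X) = 2
u_2(Q vs C,X) = 2
u_2(R vs C,X) = 3
max payoff 3 at {R}

argmax u_2 = {R}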